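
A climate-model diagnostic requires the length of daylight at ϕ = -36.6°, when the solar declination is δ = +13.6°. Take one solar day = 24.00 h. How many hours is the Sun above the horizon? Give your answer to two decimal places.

10.62 h

cos h₀ = −tan ϕ · tan δ = −tan(-36.6°) × tan(+13.600°) = 0.1797, so h₀ = 1.3901 rad = 79.65°.
Daylight = 2h₀/(2π) × 24.00 h = (1.3901/π) × 24.00 = 10.62 h.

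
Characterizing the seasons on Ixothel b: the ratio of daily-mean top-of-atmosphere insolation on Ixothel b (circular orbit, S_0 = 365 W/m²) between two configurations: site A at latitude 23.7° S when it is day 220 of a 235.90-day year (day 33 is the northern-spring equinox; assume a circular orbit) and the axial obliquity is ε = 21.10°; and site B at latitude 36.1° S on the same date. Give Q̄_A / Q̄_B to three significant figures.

Q̄_A / Q̄_B ≈ 0.984

— Configuration A (ϕ=-23.7°):
Solar longitude: L_s = 360° × (220 − 33)/235.90 = 285.375°.
sin δ = sin 21.10° × sin 285.375° = -0.34711, so δ = -20.311°.
cos h₀ = −tan(-23.7°) tan(-20.311°) = -0.1625, h₀ = 1.7340 rad.
Bracket: h₀ sin ϕ sin δ + cos ϕ cos δ sin h₀ = 1.7340×-0.40195×-0.34711 + 0.91566×0.93782×0.98671 = 0.241929 + 0.847312 = 1.089241.
Q̄ = (S_0/π) × [bracket] = (365/π) × 1.089241 = 126.55 W/m².
— Configuration B (ϕ=-36.1°):
cos h₀ = −tan(-36.1°) tan(-20.311°) = -0.2699, h₀ = 1.8441 rad.
Bracket: h₀ sin ϕ sin δ + cos ϕ cos δ sin h₀ = 1.8441×-0.58920×-0.34711 + 0.80799×0.93782×0.96289 = 0.377150 + 0.729629 = 1.106779.
Q̄ = (S_0/π) × [bracket] = (365/π) × 1.106779 = 128.59 W/m².
Ratio Q̄_A / Q̄_B = 126.55 / 128.59 = 0.9841.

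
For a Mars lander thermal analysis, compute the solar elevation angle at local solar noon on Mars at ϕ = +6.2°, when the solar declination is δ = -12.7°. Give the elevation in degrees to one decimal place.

71.1°

At local noon the hour angle is zero, so the zenith angle equals |ϕ − δ| = |+6.2° − (-12.700°)| = 18.900°.
Elevation = 90° − 18.900° = 71.1°.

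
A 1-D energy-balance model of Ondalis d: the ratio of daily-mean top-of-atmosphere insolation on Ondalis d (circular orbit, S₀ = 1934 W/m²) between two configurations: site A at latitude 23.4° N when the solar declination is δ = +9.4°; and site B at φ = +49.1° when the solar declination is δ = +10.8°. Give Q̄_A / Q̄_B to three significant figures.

Q̄_A / Q̄_B ≈ 1.15

— Configuration A (φ=+23.4°):
cos H₀ = −tan(+23.4°) tan(+9.400°) = -0.0716, H₀ = 1.6425 rad.
Bracket: H₀ sin φ sin δ + cos φ cos δ sin H₀ = 1.6425×0.39715×0.16333 + 0.91775×0.98657×0.99743 = 0.106543 + 0.903098 = 1.009641.
Q̄ = (S₀/π) × [bracket] = (1934/π) × 1.009641 = 621.55 W/m².
— Configuration B (φ=+49.1°):
cos H₀ = −tan(+49.1°) tan(+10.800°) = -0.2202, H₀ = 1.7928 rad.
Bracket: H₀ sin φ sin δ + cos φ cos δ sin H₀ = 1.7928×0.75585×0.18738 + 0.65474×0.98229×0.97545 = 0.253916 + 0.627355 = 0.881271.
Q̄ = (S₀/π) × [bracket] = (1934/π) × 0.881271 = 542.52 W/m².
Ratio Q̄_A / Q̄_B = 621.55 / 542.52 = 1.146.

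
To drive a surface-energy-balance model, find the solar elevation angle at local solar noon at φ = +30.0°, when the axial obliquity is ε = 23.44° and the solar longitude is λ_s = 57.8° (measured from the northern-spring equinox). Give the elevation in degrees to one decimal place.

79.7°

Solar declination: sin δ = sin ε · sin λ_s = sin 23.44° × sin 57.8° = 0.33661, so δ = +19.670°.
At local noon the hour angle is zero, so the zenith angle equals |φ − δ| = |+30.0° − (+19.670°)| = 10.330°.
Elevation = 90° − 10.330° = 79.7°.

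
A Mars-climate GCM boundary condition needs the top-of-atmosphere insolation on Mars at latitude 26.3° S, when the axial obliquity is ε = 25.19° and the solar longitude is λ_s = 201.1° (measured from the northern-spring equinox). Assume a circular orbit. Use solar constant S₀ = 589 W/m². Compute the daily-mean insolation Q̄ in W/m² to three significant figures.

Solar declination: sin δ = sin ε · sin λ_s = sin 25.19° × sin 201.1° = -0.15322, so δ = -8.814°.
cos H₀ = −tan(-26.3°) tan(-8.814°) = -0.0766, H₀ = 1.6475 rad.
Bracket: H₀ sin φ sin δ + cos φ cos δ sin H₀ = 1.6475×-0.44307×-0.15322 + 0.89649×0.98819×0.99706 = 0.111844 + 0.883298 = 0.995142.
Q̄ = (S₀/π) × [bracket] = (589/π) × 0.995142 = 186.6 W/m².

Q̄ ≈ 187 W/m²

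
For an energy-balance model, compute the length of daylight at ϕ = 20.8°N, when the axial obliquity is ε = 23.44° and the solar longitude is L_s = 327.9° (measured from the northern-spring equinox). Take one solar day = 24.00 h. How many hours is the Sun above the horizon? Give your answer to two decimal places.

11.37 h

Solar declination: sin δ = sin ε · sin L_s = sin 23.44° × sin 327.9° = -0.21138, so δ = -12.203°.
cos h₀ = −tan ϕ · tan δ = −tan(+20.8°) × tan(-12.203°) = 0.0822, so h₀ = 1.4885 rad = 85.29°.
Daylight = 2h₀/(2π) × 24.00 h = (1.4885/π) × 24.00 = 11.37 h.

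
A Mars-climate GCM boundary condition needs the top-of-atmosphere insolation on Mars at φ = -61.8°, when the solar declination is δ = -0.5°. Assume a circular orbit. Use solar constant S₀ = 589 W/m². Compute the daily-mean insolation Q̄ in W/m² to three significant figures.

Q̄ ≈ 90.9 W/m²

cos H₀ = −tan(-61.8°) tan(-0.500°) = -0.0163, H₀ = 1.5871 rad.
Bracket: H₀ sin φ sin δ + cos φ cos δ sin H₀ = 1.5871×-0.88130×-0.00873 + 0.47255×0.99996×0.99987 = 0.012211 + 0.472470 = 0.484681.
Q̄ = (S₀/π) × [bracket] = (589/π) × 0.484681 = 90.87 W/m².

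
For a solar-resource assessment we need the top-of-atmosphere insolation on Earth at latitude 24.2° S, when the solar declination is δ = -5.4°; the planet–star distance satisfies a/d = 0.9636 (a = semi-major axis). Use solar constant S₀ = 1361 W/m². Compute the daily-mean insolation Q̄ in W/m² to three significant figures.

Q̄ ≈ 390 W/m²

cos H₀ = −tan(-24.2°) tan(-5.400°) = -0.0425, H₀ = 1.6133 rad.
Bracket: H₀ sin φ sin δ + cos φ cos δ sin H₀ = 1.6133×-0.40992×-0.09411 + 0.91212×0.99556×0.99910 = 0.062237 + 0.907253 = 0.969490.
Inverse-square distance factor (a/d)² = 0.9636² = 0.928525.
Q̄ = (S₀/π) × 0.928525 × [bracket] = (1361/π) × 0.928525 × 0.969490 = 390.0 W/m².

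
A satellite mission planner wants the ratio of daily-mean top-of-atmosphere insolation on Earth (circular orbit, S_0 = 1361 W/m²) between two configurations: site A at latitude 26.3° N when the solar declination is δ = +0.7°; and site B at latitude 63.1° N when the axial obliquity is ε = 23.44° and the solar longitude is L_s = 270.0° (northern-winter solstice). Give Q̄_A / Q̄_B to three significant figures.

Q̄_A / Q̄_B ≈ 41.4

— Configuration A (ϕ=+26.3°):
cos h₀ = −tan(+26.3°) tan(+0.700°) = -0.0060, h₀ = 1.5768 rad.
Bracket: h₀ sin ϕ sin δ + cos ϕ cos δ sin h₀ = 1.5768×0.44307×0.01222 + 0.89649×0.99993×0.99998 = 0.008537 + 0.896409 = 0.904946.
Q̄ = (S_0/π) × [bracket] = (1361/π) × 0.904946 = 392.04 W/m².
— Configuration B (ϕ=+63.1°):
Solar declination: sin δ = sin ε · sin L_s = sin 23.44° × sin 270.0° = -0.39779, so δ = -23.440°.
cos h₀ = −tan(+63.1°) tan(-23.440°) = 0.8546, h₀ = 0.5460 rad.
Bracket: h₀ sin ϕ sin δ + cos ϕ cos δ sin h₀ = 0.5460×0.89180×-0.39779 + 0.45243×0.91748×0.51927 = -0.193693 + 0.215547 = 0.021854.
Q̄ = (S_0/π) × [bracket] = (1361/π) × 0.021854 = 9.4676 W/m².
Ratio Q̄_A / Q̄_B = 392.04 / 9.4676 = 41.41.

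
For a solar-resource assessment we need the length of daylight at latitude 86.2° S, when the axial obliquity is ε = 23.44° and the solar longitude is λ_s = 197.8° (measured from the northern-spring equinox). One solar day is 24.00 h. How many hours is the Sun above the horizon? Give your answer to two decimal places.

24.00 h

Solar declination: sin δ = sin ε · sin λ_s = sin 23.44° × sin 197.8° = -0.12160, so δ = -6.985°.
Sunrise equation: cos H₀ = −tan φ · tan δ = -1.8445 ≤ −1, so the Sun never sets (polar day) and H₀ = π.
Daylight = 2H₀/(2π) × 24.00 h = (3.1416/π) × 24.00 = 24.00 h.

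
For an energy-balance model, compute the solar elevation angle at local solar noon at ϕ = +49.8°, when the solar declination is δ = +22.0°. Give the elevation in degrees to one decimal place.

62.2°

At local noon the hour angle is zero, so the zenith angle equals |ϕ − δ| = |+49.8° − (+22.000°)| = 27.800°.
Elevation = 90° − 27.800° = 62.2°.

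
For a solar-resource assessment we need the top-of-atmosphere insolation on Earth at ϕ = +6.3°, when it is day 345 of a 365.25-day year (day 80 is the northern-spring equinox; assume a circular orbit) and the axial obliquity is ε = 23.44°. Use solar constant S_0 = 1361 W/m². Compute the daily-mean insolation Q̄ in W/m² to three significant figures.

Solar longitude: L_s = 360° × (345 − 80)/365.25 = 261.191°.
sin δ = sin 23.44° × sin 261.191° = -0.39310, so δ = -23.147°.
cos h₀ = −tan(+6.3°) tan(-23.147°) = 0.0472, h₀ = 1.5236 rad.
Bracket: h₀ sin ϕ sin δ + cos ϕ cos δ sin h₀ = 1.5236×0.10973×-0.39310 + 0.99396×0.91950×0.99889 = -0.065720 + 0.912932 = 0.847212.
Q̄ = (S_0/π) × [bracket] = (1361/π) × 0.847212 = 367.0 W/m².

Q̄ ≈ 367 W/m²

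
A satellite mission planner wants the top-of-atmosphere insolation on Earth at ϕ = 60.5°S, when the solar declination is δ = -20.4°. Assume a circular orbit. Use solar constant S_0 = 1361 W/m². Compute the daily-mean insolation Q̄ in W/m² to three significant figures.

Q̄ ≈ 451 W/m²

cos h₀ = −tan(-60.5°) tan(-20.400°) = -0.6573, h₀ = 2.2881 rad.
Bracket: h₀ sin ϕ sin δ + cos ϕ cos δ sin h₀ = 2.2881×-0.87036×-0.34857 + 0.49242×0.93728×0.75361 = 0.694167 + 0.347818 = 1.041985.
Q̄ = (S_0/π) × [bracket] = (1361/π) × 1.041985 = 451.4 W/m².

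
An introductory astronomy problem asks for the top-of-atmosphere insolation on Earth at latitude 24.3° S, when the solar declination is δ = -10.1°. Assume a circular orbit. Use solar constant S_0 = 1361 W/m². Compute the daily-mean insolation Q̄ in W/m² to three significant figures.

Q̄ ≈ 439 W/m²

cos h₀ = −tan(-24.3°) tan(-10.100°) = -0.0804, h₀ = 1.6513 rad.
Bracket: h₀ sin ϕ sin δ + cos ϕ cos δ sin h₀ = 1.6513×-0.41151×-0.17537 + 0.91140×0.98450×0.99676 = 0.119169 + 0.894366 = 1.013535.
Q̄ = (S_0/π) × [bracket] = (1361/π) × 1.013535 = 439.1 W/m².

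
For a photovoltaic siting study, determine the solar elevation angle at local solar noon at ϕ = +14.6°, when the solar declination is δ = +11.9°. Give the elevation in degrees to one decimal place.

At local noon the hour angle is zero, so the zenith angle equals |ϕ − δ| = |+14.6° − (+11.900°)| = 2.700°.
Elevation = 90° − 2.700° = 87.3°.

87.3°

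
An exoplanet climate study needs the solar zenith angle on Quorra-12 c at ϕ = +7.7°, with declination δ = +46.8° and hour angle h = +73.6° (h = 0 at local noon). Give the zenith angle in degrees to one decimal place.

cos θ_z = sin ϕ sin δ + cos ϕ cos δ cos h = 0.097672 + 0.191533 = 0.289205.
θ_z = arccos(0.289205) = 73.2°.

θ_z = 73.2°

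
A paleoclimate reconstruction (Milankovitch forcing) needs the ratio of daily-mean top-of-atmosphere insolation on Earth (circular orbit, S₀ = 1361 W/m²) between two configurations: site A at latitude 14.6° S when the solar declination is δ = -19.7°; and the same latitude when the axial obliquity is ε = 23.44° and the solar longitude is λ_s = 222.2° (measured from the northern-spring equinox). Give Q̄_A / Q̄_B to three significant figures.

— Configuration A (φ=-14.6°):
cos H₀ = −tan(-14.6°) tan(-19.700°) = -0.0933, H₀ = 1.6642 rad.
Bracket: H₀ sin φ sin δ + cos φ cos δ sin H₀ = 1.6642×-0.25207×-0.33710 + 0.96771×0.94147×0.99564 = 0.141412 + 0.907098 = 1.048510.
Q̄ = (S₀/π) × [bracket] = (1361/π) × 1.048510 = 454.24 W/m².
— Configuration B (φ=-14.6°):
Solar declination: sin δ = sin ε · sin λ_s = sin 23.44° × sin 222.2° = -0.26720, so δ = -15.498°.
cos H₀ = −tan(-14.6°) tan(-15.498°) = -0.0722, H₀ = 1.6431 rad.
Bracket: H₀ sin φ sin δ + cos φ cos δ sin H₀ = 1.6431×-0.25207×-0.26720 + 0.96771×0.96364×0.99739 = 0.110668 + 0.930090 = 1.040758.
Q̄ = (S₀/π) × [bracket] = (1361/π) × 1.040758 = 450.88 W/m².
Ratio Q̄_A / Q̄_B = 454.24 / 450.88 = 1.007.

Q̄_A / Q̄_B ≈ 1.01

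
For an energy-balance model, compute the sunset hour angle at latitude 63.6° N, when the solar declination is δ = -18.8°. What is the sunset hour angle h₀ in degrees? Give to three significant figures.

h₀ = 46.7°

cos h₀ = −tan ϕ · tan δ = −tan(+63.6°) × tan(-18.800°) = 0.6858, so h₀ = 0.8151 rad = 46.70°.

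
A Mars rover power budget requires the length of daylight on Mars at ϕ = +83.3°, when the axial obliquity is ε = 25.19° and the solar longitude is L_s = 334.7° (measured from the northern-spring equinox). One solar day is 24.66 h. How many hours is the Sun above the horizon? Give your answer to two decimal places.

0.00 h

Solar declination: sin δ = sin ε · sin L_s = sin 25.19° × sin 334.7° = -0.18189, so δ = -10.480°.
cos h₀ = −tan ϕ · tan δ = 1.5746 ≥ 1, so the Sun never rises (polar night) and h₀ = 0.
Daylight = 2h₀/(2π) × 24.66 h = (0.0000/π) × 24.66 = 0.00 h.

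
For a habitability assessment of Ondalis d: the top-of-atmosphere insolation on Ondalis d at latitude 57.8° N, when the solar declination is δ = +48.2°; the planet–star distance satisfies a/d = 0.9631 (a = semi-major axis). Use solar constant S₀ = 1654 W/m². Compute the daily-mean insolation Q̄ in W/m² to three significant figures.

cos H₀ = −tan(+57.8°) tan(+48.200°) = -1.7761 ≤ −1 ⇒ polar day, H₀ = π.
Bracket: H₀ sin φ sin δ + cos φ cos δ sin H₀ = 3.1416×0.84619×0.74548 + 0.53288×0.66653×0.00000 = 1.981777 + 0.000000 = 1.981777.
Inverse-square distance factor (a/d)² = 0.9631² = 0.927562.
Q̄ = (S₀/π) × 0.927562 × [bracket] = (1654/π) × 0.927562 × 1.981777 = 967.8 W/m².

Q̄ ≈ 968 W/m²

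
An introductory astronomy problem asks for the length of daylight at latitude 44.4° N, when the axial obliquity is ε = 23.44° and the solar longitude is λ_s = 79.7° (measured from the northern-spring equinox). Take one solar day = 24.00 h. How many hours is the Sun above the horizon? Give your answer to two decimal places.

Solar declination: sin δ = sin ε · sin λ_s = sin 23.44° × sin 79.7° = 0.39138, so δ = +23.040°.
cos H₀ = −tan φ · tan δ = −tan(+44.4°) × tan(+23.040°) = -0.4165, so H₀ = 2.0004 rad = 114.61°.
Daylight = 2H₀/(2π) × 24.00 h = (2.0004/π) × 24.00 = 15.28 h.

15.28 h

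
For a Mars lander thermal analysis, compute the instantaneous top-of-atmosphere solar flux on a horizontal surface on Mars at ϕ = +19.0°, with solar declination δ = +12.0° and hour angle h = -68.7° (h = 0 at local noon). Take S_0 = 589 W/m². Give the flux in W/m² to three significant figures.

cos θ_z = sin ϕ sin δ + cos ϕ cos δ cos h = 0.067689 + 0.335955 = 0.403644.
Flux = S_0 · cos θ_z = 589 × 0.403644 = 237.7 W/m².

238 W/m²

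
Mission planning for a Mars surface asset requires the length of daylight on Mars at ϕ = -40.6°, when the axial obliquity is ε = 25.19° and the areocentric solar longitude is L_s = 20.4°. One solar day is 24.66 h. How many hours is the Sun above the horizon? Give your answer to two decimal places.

11.32 h

sin δ = sin 25.19° × sin 20.4° = 0.14836, so δ = +8.532°.
cos h₀ = −tan ϕ · tan δ = −tan(-40.6°) × tan(+8.532°) = 0.1286, so h₀ = 1.4419 rad = 82.61°.
Daylight = 2h₀/(2π) × 24.66 h = (1.4419/π) × 24.66 = 11.32 h.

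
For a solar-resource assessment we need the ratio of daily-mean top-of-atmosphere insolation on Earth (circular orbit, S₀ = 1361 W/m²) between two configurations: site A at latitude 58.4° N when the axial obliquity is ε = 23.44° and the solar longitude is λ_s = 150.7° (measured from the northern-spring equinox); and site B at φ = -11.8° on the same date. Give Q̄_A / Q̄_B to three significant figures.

— Configuration A (φ=+58.4°):
Solar declination: sin δ = sin ε · sin λ_s = sin 23.44° × sin 150.7° = 0.19467, so δ = +11.225°.
cos H₀ = −tan(+58.4°) tan(+11.225°) = -0.3226, H₀ = 1.8993 rad.
Bracket: H₀ sin φ sin δ + cos φ cos δ sin H₀ = 1.8993×0.85173×0.19467 + 0.52399×0.98087×0.94653 = 0.314916 + 0.486484 = 0.801400.
Q̄ = (S₀/π) × [bracket] = (1361/π) × 0.801400 = 347.18 W/m².
— Configuration B (φ=-11.8°):
cos H₀ = −tan(-11.8°) tan(+11.225°) = 0.0415, H₀ = 1.5293 rad.
Bracket: H₀ sin φ sin δ + cos φ cos δ sin H₀ = 1.5293×-0.20450×0.19467 + 0.97887×0.98087×0.99914 = -0.060881 + 0.959318 = 0.898437.
Q̄ = (S₀/π) × [bracket] = (1361/π) × 0.898437 = 389.22 W/m².
Ratio Q̄_A / Q̄_B = 347.18 / 389.22 = 0.8920.

Q̄_A / Q̄_B ≈ 0.892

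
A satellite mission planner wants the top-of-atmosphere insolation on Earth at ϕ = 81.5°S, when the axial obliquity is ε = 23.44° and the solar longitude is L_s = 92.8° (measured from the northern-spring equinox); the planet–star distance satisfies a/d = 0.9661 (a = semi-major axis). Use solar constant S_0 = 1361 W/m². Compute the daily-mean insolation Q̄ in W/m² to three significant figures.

Solar declination: sin δ = sin ε · sin L_s = sin 23.44° × sin 92.8° = 0.39731, so δ = +23.410°.
cos h₀ = −tan(-81.5°) tan(+23.410°) = 2.8970 ≥ 1 ⇒ polar night, h₀ = 0 and Q̄ = 0.
Inverse-square distance factor (a/d)² = 0.9661² = 0.933349.

Q̄ ≈ 0.00 W/m²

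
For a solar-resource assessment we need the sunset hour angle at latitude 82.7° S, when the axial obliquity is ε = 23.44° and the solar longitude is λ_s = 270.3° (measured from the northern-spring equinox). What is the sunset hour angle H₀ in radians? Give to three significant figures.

H₀ = 3.14 rad

Solar declination: sin δ = sin ε · sin λ_s = sin 23.44° × sin 270.3° = -0.39778, so δ = -23.440°.
Sunrise equation: cos H₀ = −tan φ · tan δ = -3.3845 ≤ −1, so the Sun never sets (polar day) and H₀ = π.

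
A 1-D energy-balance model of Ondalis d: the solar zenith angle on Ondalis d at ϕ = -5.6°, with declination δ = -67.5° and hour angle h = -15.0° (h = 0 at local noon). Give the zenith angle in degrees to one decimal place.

θ_z = 62.7°

cos θ_z = sin ϕ sin δ + cos ϕ cos δ cos h = 0.090155 + 0.367880 = 0.458035.
θ_z = arccos(0.458035) = 62.7°.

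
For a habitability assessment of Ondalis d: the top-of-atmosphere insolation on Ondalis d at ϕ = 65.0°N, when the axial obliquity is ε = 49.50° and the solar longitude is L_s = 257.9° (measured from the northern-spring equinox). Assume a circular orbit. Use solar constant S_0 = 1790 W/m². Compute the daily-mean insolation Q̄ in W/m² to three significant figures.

Solar declination: sin δ = sin ε · sin L_s = sin 49.50° × sin 257.9° = -0.74351, so δ = -48.031°.
cos h₀ = −tan(+65.0°) tan(-48.031°) = 2.3843 ≥ 1 ⇒ polar night, h₀ = 0 and Q̄ = 0.

Q̄ ≈ 0.00 W/m²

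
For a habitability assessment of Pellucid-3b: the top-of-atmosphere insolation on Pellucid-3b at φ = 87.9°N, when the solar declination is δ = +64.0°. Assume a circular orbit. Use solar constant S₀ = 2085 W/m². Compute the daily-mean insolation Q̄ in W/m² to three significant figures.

Q̄ ≈ 1.87e+03 W/m²

cos H₀ = −tan(+87.9°) tan(+64.000°) = -55.9148 ≤ −1 ⇒ polar day, H₀ = π.
Bracket: H₀ sin φ sin δ + cos φ cos δ sin H₀ = 3.1416×0.99933×0.89879 + 0.03664×0.43837×0.00000 = 2.821747 + 0.000000 = 2.821747.
Q̄ = (S₀/π) × [bracket] = (2085/π) × 2.821747 = 1873 W/m².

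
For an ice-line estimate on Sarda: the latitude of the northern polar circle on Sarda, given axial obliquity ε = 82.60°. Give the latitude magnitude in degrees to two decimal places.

7.40°

The polar circle is the lowest latitude that experiences at least one full rotation of continuous daylight at the northern-summer solstice; it lies at |φ| = 90° − ε = 90° − 82.60° = 7.40°.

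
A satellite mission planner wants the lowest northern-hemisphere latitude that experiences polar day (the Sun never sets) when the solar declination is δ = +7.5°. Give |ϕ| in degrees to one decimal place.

Polar day requires cos h₀ = −tan ϕ tan δ ≤ −1, i.e. tan ϕ tan δ ≥ 1.
The boundary is |tan ϕ| · |tan δ| = 1, so |ϕ| = 90° − |δ| = 90° − 7.5° = 82.5° in the northern hemisphere.

|ϕ| = 82.5°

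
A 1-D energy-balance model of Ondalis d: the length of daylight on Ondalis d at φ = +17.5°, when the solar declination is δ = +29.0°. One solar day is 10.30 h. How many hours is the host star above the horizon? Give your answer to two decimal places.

5.73 h

cos H₀ = −tan φ · tan δ = −tan(+17.5°) × tan(+29.000°) = -0.1748, so H₀ = 1.7465 rad = 100.07°.
Daylight = 2H₀/(2π) × 10.30 h = (1.7465/π) × 10.30 = 5.73 h.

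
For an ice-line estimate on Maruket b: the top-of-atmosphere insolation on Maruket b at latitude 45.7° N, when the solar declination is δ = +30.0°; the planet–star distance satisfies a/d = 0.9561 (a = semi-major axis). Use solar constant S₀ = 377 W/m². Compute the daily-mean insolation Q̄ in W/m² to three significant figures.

Q̄ ≈ 140 W/m²

cos H₀ = −tan(+45.7°) tan(+30.000°) = -0.5916, H₀ = 2.2039 rad.
Bracket: H₀ sin φ sin δ + cos φ cos δ sin H₀ = 2.2039×0.71569×0.50000 + 0.69842×0.86603×0.80621 = 0.788655 + 0.487638 = 1.276293.
Inverse-square distance factor (a/d)² = 0.9561² = 0.914127.
Q̄ = (S₀/π) × 0.914127 × [bracket] = (377/π) × 0.914127 × 1.276293 = 140.0 W/m².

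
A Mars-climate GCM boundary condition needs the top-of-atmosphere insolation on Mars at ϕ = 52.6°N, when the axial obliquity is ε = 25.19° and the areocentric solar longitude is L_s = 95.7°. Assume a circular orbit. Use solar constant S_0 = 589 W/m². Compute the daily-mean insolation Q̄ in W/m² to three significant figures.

Q̄ ≈ 222 W/m²

sin δ = sin 25.19° × sin 95.7° = 0.42352, so δ = +25.057°.
cos h₀ = −tan(+52.6°) tan(+25.057°) = -0.6115, h₀ = 2.2287 rad.
Bracket: h₀ sin ϕ sin δ + cos ϕ cos δ sin h₀ = 2.2287×0.79441×0.42352 + 0.60738×0.90589×0.79126 = 0.749843 + 0.435367 = 1.185210.
Q̄ = (S_0/π) × [bracket] = (589/π) × 1.185210 = 222.2 W/m².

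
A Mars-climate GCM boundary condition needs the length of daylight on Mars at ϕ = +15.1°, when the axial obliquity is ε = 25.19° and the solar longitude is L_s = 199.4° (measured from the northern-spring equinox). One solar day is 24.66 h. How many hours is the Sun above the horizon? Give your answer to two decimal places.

12.03 h

Solar declination: sin δ = sin ε · sin L_s = sin 25.19° × sin 199.4° = -0.14137, so δ = -8.127°.
cos h₀ = −tan ϕ · tan δ = −tan(+15.1°) × tan(-8.127°) = 0.0385, so h₀ = 1.5323 rad = 87.79°.
Daylight = 2h₀/(2π) × 24.66 h = (1.5323/π) × 24.66 = 12.03 h.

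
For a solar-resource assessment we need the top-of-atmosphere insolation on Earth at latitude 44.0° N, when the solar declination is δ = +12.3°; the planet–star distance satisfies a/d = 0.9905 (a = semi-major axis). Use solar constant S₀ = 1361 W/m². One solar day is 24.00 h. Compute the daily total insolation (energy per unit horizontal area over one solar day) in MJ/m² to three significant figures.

34.9 MJ/m²

cos H₀ = −tan(+44.0°) tan(+12.300°) = -0.2106, H₀ = 1.7829 rad.
Bracket: H₀ sin φ sin δ + cos φ cos δ sin H₀ = 1.7829×0.69466×0.21303 + 0.71934×0.97705×0.97758 = 0.263840 + 0.687074 = 0.950914.
Inverse-square distance factor (a/d)² = 0.9905² = 0.981090.
Q̄ = (S₀/π) × 0.981090 × [bracket] = (1361/π) × 0.981090 × 0.950914 = 404.16 W/m².
Daily total = Q̄ × 24.00 h × 3600 s/h = 404.16 × 24.00 × 3600 / 10⁶ = 34.92 MJ/m².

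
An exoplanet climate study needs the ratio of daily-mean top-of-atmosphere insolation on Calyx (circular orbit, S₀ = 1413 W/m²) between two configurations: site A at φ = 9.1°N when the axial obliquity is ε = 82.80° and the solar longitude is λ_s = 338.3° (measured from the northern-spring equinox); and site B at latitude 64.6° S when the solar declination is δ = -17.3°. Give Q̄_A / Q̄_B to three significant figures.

— Configuration A (φ=+9.1°):
Solar declination: sin δ = sin ε · sin λ_s = sin 82.80° × sin 338.3° = -0.36683, so δ = -21.520°.
cos H₀ = −tan(+9.1°) tan(-21.520°) = 0.0632, H₀ = 1.5076 rad.
Bracket: H₀ sin φ sin δ + cos φ cos δ sin H₀ = 1.5076×0.15816×-0.36683 + 0.98741×0.93029×0.99800 = -0.087468 + 0.916740 = 0.829272.
Q̄ = (S₀/π) × [bracket] = (1413/π) × 0.829272 = 372.98 W/m².
— Configuration B (φ=-64.6°):
cos H₀ = −tan(-64.6°) tan(-17.300°) = -0.6559, H₀ = 2.2862 rad.
Bracket: H₀ sin φ sin δ + cos φ cos δ sin H₀ = 2.2862×-0.90334×-0.29737 + 0.42894×0.95476×0.75481 = 0.614133 + 0.309121 = 0.923254.
Q̄ = (S₀/π) × [bracket] = (1413/π) × 0.923254 = 415.25 W/m².
Ratio Q̄_A / Q̄_B = 372.98 / 415.25 = 0.8982.

Q̄_A / Q̄_B ≈ 0.898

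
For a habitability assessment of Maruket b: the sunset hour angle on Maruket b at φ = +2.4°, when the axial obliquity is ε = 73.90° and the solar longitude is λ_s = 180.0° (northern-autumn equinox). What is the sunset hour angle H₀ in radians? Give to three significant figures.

H₀ = 1.57 rad

Solar declination: sin δ = sin ε · sin λ_s = sin 73.90° × sin 180.0° = 0.00000, so δ = +0.000°.
cos H₀ = −tan φ · tan δ = −tan(+2.4°) × tan(+0.000°) = -0.0000, so H₀ = 1.5708 rad = 90.00°.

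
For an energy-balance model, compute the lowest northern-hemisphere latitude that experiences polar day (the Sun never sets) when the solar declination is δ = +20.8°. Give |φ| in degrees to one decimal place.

Polar day requires cos H₀ = −tan φ tan δ ≤ −1, i.e. tan φ tan δ ≥ 1.
The boundary is |tan φ| · |tan δ| = 1, so |φ| = 90° − |δ| = 90° − 20.8° = 69.2° in the northern hemisphere.

|φ| = 69.2°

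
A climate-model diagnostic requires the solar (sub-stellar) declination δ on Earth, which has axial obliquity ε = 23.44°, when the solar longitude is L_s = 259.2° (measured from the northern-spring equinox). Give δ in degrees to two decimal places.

δ = -23.00°

sin δ = sin ε · sin L_s = sin 23.44° × sin 259.2° = -0.390743.
δ = arcsin(-0.390743) = -23.00°.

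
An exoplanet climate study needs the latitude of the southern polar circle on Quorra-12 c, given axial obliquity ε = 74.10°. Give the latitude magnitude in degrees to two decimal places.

15.90°

The polar circle is the lowest latitude that experiences at least one full rotation of continuous darkness at the northern-summer solstice; it lies at |φ| = 90° − ε = 90° − 74.10° = 15.90°.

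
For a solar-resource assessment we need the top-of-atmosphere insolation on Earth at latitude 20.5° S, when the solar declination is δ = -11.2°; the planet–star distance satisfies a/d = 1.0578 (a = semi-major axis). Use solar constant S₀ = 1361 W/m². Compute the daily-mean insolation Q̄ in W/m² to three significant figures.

cos H₀ = −tan(-20.5°) tan(-11.200°) = -0.0740, H₀ = 1.6449 rad.
Bracket: H₀ sin φ sin δ + cos φ cos δ sin H₀ = 1.6449×-0.35021×-0.19423 + 0.93667×0.98096×0.99726 = 0.111888 + 0.916318 = 1.028206.
Inverse-square distance factor (a/d)² = 1.0578² = 1.118941.
Q̄ = (S₀/π) × 1.118941 × [bracket] = (1361/π) × 1.118941 × 1.028206 = 498.4 W/m².

Q̄ ≈ 498 W/m²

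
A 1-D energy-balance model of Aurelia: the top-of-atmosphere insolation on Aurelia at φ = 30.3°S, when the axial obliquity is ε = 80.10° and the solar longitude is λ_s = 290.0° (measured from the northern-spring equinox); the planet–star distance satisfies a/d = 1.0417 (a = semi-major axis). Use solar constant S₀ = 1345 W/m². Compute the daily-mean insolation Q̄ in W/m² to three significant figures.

Q̄ ≈ 682 W/m²

Solar declination: sin δ = sin ε · sin λ_s = sin 80.10° × sin 290.0° = -0.92570, so δ = -67.774°.
cos H₀ = −tan(-30.3°) tan(-67.774°) = -1.4301 ≤ −1 ⇒ polar day, H₀ = π.
Bracket: H₀ sin φ sin δ + cos φ cos δ sin H₀ = 3.1416×-0.50453×-0.92570 + 0.86340×0.37826×0.00000 = 1.467264 + 0.000000 = 1.467264.
Inverse-square distance factor (a/d)² = 1.0417² = 1.085139.
Q̄ = (S₀/π) × 1.085139 × [bracket] = (1345/π) × 1.085139 × 1.467264 = 681.7 W/m².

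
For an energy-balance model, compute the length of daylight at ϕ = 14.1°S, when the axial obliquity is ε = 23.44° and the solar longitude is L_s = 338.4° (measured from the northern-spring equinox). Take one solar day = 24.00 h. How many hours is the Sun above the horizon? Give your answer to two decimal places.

Solar declination: sin δ = sin ε · sin L_s = sin 23.44° × sin 338.4° = -0.14644, so δ = -8.420°.
cos h₀ = −tan ϕ · tan δ = −tan(-14.1°) × tan(-8.420°) = -0.0372, so h₀ = 1.6080 rad = 92.13°.
Daylight = 2h₀/(2π) × 24.00 h = (1.6080/π) × 24.00 = 12.28 h.

12.28 h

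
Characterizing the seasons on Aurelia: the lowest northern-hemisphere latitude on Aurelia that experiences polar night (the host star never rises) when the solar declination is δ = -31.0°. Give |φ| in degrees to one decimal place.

|φ| = 59.0°

Polar night requires cos H₀ = −tan φ tan δ ≥ 1, i.e. tan φ tan δ ≤ −1.
The boundary is |tan φ| · |tan δ| = 1, so |φ| = 90° − |δ| = 90° − 31.0° = 59.0° in the northern hemisphere.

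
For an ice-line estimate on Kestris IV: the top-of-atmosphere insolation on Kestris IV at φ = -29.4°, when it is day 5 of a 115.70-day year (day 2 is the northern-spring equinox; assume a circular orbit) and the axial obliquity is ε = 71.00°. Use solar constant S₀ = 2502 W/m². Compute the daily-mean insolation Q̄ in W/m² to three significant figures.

Solar longitude: λ_s = 360° × (5 − 2)/115.70 = 9.334°.
sin δ = sin 71.00° × sin 9.334° = 0.15336, so δ = +8.822°.
cos H₀ = −tan(-29.4°) tan(+8.822°) = 0.0874, H₀ = 1.4832 rad.
Bracket: H₀ sin φ sin δ + cos φ cos δ sin H₀ = 1.4832×-0.49090×0.15336 + 0.87121×0.98817×0.99617 = -0.111662 + 0.857606 = 0.745944.
Q̄ = (S₀/π) × [bracket] = (2502/π) × 0.745944 = 594.1 W/m².

Q̄ ≈ 594 W/m²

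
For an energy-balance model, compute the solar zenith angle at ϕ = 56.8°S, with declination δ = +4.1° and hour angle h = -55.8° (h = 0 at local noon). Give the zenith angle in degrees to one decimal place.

cos θ_z = sin ϕ sin δ + cos ϕ cos δ cos h = -0.059827 + 0.306989 = 0.247162.
θ_z = arccos(0.247162) = 75.7°.

θ_z = 75.7°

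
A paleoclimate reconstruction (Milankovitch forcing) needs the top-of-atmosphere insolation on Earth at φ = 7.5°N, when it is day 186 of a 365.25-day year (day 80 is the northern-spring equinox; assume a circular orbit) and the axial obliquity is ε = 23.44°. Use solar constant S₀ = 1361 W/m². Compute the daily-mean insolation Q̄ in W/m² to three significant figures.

Q̄ ≈ 431 W/m²

Solar longitude: λ_s = 360° × (186 − 80)/365.25 = 104.476°.
sin δ = sin 23.44° × sin 104.476° = 0.38516, so δ = +22.654°.
cos H₀ = −tan(+7.5°) tan(+22.654°) = -0.0549, H₀ = 1.6258 rad.
Bracket: H₀ sin φ sin δ + cos φ cos δ sin H₀ = 1.6258×0.13053×0.38516 + 0.99144×0.92285×0.99849 = 0.081737 + 0.913569 = 0.995306.
Q̄ = (S₀/π) × [bracket] = (1361/π) × 0.995306 = 431.2 W/m².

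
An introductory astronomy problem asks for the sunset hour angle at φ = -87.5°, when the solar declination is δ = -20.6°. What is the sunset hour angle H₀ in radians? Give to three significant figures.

Sunrise equation: cos H₀ = −tan φ · tan δ = -8.6090 ≤ −1, so the Sun never sets (polar day) and H₀ = π.

H₀ = 3.14 rad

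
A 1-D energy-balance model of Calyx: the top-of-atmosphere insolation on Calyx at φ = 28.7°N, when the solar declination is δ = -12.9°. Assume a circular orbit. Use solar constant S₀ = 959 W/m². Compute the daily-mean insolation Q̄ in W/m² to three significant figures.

Q̄ ≈ 212 W/m²

cos H₀ = −tan(+28.7°) tan(-12.900°) = 0.1254, H₀ = 1.4451 rad.
Bracket: H₀ sin φ sin δ + cos φ cos δ sin H₀ = 1.4451×0.48022×-0.22325 + 0.87715×0.97476×0.99211 = -0.154928 + 0.848265 = 0.693337.
Q̄ = (S₀/π) × [bracket] = (959/π) × 0.693337 = 211.6 W/m².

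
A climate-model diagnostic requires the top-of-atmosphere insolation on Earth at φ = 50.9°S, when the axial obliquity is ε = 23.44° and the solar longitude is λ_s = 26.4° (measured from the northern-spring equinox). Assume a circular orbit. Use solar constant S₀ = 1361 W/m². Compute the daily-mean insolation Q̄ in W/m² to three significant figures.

Q̄ ≈ 182 W/m²

Solar declination: sin δ = sin ε · sin λ_s = sin 23.44° × sin 26.4° = 0.17687, so δ = +10.188°.
cos H₀ = −tan(-50.9°) tan(+10.188°) = 0.2211, H₀ = 1.3478 rad.
Bracket: H₀ sin φ sin δ + cos φ cos δ sin H₀ = 1.3478×-0.77605×0.17687 + 0.63068×0.98423×0.97525 = -0.184999 + 0.605371 = 0.420372.
Q̄ = (S₀/π) × [bracket] = (1361/π) × 0.420372 = 182.1 W/m².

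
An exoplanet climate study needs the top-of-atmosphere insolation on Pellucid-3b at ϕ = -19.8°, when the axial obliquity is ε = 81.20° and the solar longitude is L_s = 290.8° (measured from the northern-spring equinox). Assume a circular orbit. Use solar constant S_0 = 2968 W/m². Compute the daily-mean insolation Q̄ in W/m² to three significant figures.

Q̄ ≈ 944 W/m²

Solar declination: sin δ = sin ε · sin L_s = sin 81.20° × sin 290.8° = -0.92382, so δ = -67.491°.
cos h₀ = −tan(-19.8°) tan(-67.491°) = -0.8688, h₀ = 2.6236 rad.
Bracket: h₀ sin ϕ sin δ + cos ϕ cos δ sin h₀ = 2.6236×-0.33874×-0.92382 + 0.94088×0.38282×0.49517 = 0.821016 + 0.178354 = 0.999370.
Q̄ = (S_0/π) × [bracket] = (2968/π) × 0.999370 = 944.1 W/m².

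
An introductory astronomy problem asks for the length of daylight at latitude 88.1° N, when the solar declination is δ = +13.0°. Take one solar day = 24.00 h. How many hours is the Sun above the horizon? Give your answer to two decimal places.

24.00 h

Sunrise equation: cos H₀ = −tan φ · tan δ = -6.9594 ≤ −1, so the Sun never sets (polar day) and H₀ = π.
Daylight = 2H₀/(2π) × 24.00 h = (3.1416/π) × 24.00 = 24.00 h.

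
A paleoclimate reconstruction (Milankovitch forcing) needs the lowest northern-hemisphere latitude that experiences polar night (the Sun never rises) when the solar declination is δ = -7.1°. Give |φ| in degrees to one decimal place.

|φ| = 82.9°

Polar night requires cos H₀ = −tan φ tan δ ≥ 1, i.e. tan φ tan δ ≤ −1.
The boundary is |tan φ| · |tan δ| = 1, so |φ| = 90° − |δ| = 90° − 7.1° = 82.9° in the northern hemisphere.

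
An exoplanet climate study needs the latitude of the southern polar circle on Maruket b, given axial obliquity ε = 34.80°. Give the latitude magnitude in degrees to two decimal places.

The polar circle is the lowest latitude that experiences at least one full rotation of continuous darkness at the northern-summer solstice; it lies at |φ| = 90° − ε = 90° − 34.80° = 55.20°.

55.20°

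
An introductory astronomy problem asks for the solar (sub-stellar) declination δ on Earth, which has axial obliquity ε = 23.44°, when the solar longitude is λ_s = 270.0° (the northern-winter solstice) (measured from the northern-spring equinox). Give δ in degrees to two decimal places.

sin δ = sin ε · sin λ_s = sin 23.44° × sin 270.0° = -0.397789.
δ = arcsin(-0.397789) = -23.44°.

δ = -23.44°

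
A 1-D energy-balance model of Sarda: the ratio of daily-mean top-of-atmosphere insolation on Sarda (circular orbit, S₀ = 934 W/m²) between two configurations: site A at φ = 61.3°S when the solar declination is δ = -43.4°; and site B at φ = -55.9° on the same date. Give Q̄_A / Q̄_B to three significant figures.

Q̄_A / Q̄_B ≈ 1.06

— Configuration A (φ=-61.3°):
cos H₀ = −tan(-61.3°) tan(-43.400°) = -1.7273 ≤ −1 ⇒ polar day, H₀ = π.
Bracket: H₀ sin φ sin δ + cos φ cos δ sin H₀ = 3.1416×-0.87715×-0.68709 + 0.48022×0.72657×0.00000 = 1.893383 + 0.000000 = 1.893383.
Q̄ = (S₀/π) × [bracket] = (934/π) × 1.893383 = 562.91 W/m².
— Configuration B (φ=-55.9°):
cos H₀ = −tan(-55.9°) tan(-43.400°) = -1.3967 ≤ −1 ⇒ polar day, H₀ = π.
Bracket: H₀ sin φ sin δ + cos φ cos δ sin H₀ = 3.1416×-0.82806×-0.68709 + 0.56064×0.72657×0.00000 = 1.787419 + 0.000000 = 1.787419.
Q̄ = (S₀/π) × [bracket] = (934/π) × 1.787419 = 531.40 W/m².
Ratio Q̄_A / Q̄_B = 562.91 / 531.40 = 1.059.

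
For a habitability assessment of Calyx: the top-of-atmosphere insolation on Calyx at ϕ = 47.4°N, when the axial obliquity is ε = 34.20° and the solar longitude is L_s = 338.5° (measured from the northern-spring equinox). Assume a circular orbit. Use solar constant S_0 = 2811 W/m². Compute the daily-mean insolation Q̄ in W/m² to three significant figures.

Q̄ ≈ 395 W/m²

Solar declination: sin δ = sin ε · sin L_s = sin 34.20° × sin 338.5° = -0.20600, so δ = -11.888°.
cos h₀ = −tan(+47.4°) tan(-11.888°) = 0.2289, h₀ = 1.3398 rad.
Bracket: h₀ sin ϕ sin δ + cos ϕ cos δ sin h₀ = 1.3398×0.73610×-0.20600 + 0.67688×0.97855×0.97344 = -0.203163 + 0.644769 = 0.441606.
Q̄ = (S_0/π) × [bracket] = (2811/π) × 0.441606 = 395.1 W/m².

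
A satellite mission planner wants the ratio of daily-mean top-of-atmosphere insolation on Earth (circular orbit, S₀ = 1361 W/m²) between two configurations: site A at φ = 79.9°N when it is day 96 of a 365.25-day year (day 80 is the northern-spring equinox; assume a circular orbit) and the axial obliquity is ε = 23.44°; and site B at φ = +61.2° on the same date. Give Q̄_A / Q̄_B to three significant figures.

— Configuration A (φ=+79.9°):
Solar longitude: λ_s = 360° × (96 − 80)/365.25 = 15.770°.
sin δ = sin 23.44° × sin 15.770° = 0.10811, so δ = +6.206°.
cos H₀ = −tan(+79.9°) tan(+6.206°) = -0.6105, H₀ = 2.2275 rad.
Bracket: H₀ sin φ sin δ + cos φ cos δ sin H₀ = 2.2275×0.98450×0.10811 + 0.17537×0.99414×0.79201 = 0.237082 + 0.138081 = 0.375163.
Q̄ = (S₀/π) × [bracket] = (1361/π) × 0.375163 = 162.53 W/m².
— Configuration B (φ=+61.2°):
cos H₀ = −tan(+61.2°) tan(+6.206°) = -0.1978, H₀ = 1.7699 rad.
Bracket: H₀ sin φ sin δ + cos φ cos δ sin H₀ = 1.7699×0.87631×0.10811 + 0.48175×0.99414×0.98024 = 0.167677 + 0.469463 = 0.637140.
Q̄ = (S₀/π) × [bracket] = (1361/π) × 0.637140 = 276.02 W/m².
Ratio Q̄_A / Q̄_B = 162.53 / 276.02 = 0.5888.

Q̄_A / Q̄_B ≈ 0.589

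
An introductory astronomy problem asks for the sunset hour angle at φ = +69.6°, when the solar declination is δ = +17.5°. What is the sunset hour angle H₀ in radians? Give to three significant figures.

cos H₀ = −tan φ · tan δ = −tan(+69.6°) × tan(+17.500°) = -0.8478, so H₀ = 2.5826 rad = 147.97°.

H₀ = 2.58 rad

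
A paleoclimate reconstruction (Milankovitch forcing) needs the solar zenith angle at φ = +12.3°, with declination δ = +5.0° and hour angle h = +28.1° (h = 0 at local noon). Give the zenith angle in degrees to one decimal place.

θ_z = 28.7°

cos θ_z = sin φ sin δ + cos φ cos δ cos h = 0.018567 + 0.858598 = 0.877165.
θ_z = arccos(0.877165) = 28.7°.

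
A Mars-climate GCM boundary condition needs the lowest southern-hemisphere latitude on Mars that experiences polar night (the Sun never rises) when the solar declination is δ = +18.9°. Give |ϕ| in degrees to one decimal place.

Polar night requires cos h₀ = −tan ϕ tan δ ≥ 1, i.e. tan ϕ tan δ ≤ −1.
The boundary is |tan ϕ| · |tan δ| = 1, so |ϕ| = 90° − |δ| = 90° − 18.9° = 71.1° in the southern hemisphere.

|ϕ| = 71.1°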